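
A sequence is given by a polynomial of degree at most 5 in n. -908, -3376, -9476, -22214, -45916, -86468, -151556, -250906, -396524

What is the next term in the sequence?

First differences: -2468, -6100, -12738, -23702, -40552, -65088, -99350, -145618
Second differences: -3632, -6638, -10964, -16850, -24536, -34262, -46268
Third differences: -3006, -4326, -5886, -7686, -9726, -12006
Fourth differences: -1320, -1560, -1800, -2040, -2280
Fifth differences: -240, -240, -240, -240
Constant fifth difference = -240, so extend:
-2280 − 240 = -2520;  -12006 − 2520 = -14526;  -46268 − 14526 = -60794;  -145618 − 60794 = -206412;  -396524 − 206412 = -602936

-602936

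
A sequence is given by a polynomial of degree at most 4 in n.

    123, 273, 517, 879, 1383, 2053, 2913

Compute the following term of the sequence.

3987

150 , 244 , 362 , 504 , 670 , 860
94 , 118 , 142 , 166 , 190
24 , 24 , 24 , 24
The third differences are constant (24).
190 + 24 = 214;  860 + 214 = 1074;  2913 + 1074 = 3987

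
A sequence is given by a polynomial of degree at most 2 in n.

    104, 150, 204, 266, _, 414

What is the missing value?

336

Using the first 4 terms:
46  54  62
8  8
Constant second difference = 8.
Extend forward: 62 + 8 = 70;  266 + 70 = 336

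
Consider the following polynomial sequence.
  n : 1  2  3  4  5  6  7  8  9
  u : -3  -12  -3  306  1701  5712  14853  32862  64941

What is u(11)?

200877

Δ: -9 , 9 , 309 , 1395 , 4011 , 9141 , 18009 , 32079
Δ²: 18 , 300 , 1086 , 2616 , 5130 , 8868 , 14070
Δ³: 282 , 786 , 1530 , 2514 , 3738 , 5202
Δ⁴: 504 , 744 , 984 , 1224 , 1464
Δ⁵: 240 , 240 , 240 , 240
Constant fifth difference = 240, so extend:
1464 + 240 = 1704;  5202 + 1704 = 6906;  14070 + 6906 = 20976;  32079 + 20976 = 53055;  64941 + 53055 = 117996
1704 + 240 = 1944;  6906 + 1944 = 8850;  20976 + 8850 = 29826;  53055 + 29826 = 82881;  117996 + 82881 = 200877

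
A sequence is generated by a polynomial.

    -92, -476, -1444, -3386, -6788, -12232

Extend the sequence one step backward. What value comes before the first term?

-384, -968, -1942, -3402, -5444
-584, -974, -1460, -2042
-390, -486, -582
-96, -96
The fourth differences are constant at -96.
Work back: -390 + 96 = -294;  -584 + 294 = -290;  -384 + 290 = -94;  -92 + 94 = 2

2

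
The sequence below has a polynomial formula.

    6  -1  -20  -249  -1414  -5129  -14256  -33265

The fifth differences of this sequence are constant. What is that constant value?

-360

First differences: -7, -19, -229, -1165, -3715, -9127, -19009
Second differences: -12, -210, -936, -2550, -5412, -9882
Third differences: -198, -726, -1614, -2862, -4470
Fourth differences: -528, -888, -1248, -1608
Fifth differences: -360, -360, -360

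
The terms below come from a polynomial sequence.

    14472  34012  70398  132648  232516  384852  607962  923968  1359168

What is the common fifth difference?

First differences: 19540, 36386, 62250, 99868, 152336, 223110, 316006, 435200
Second differences: 16846, 25864, 37618, 52468, 70774, 92896, 119194
Third differences: 9018, 11754, 14850, 18306, 22122, 26298
Fourth differences: 2736, 3096, 3456, 3816, 4176
Fifth differences: 360, 360, 360, 360

360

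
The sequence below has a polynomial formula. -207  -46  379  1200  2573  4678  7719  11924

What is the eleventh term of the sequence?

Δ: 161 , 425 , 821 , 1373 , 2105 , 3041 , 4205
Δ²: 264 , 396 , 552 , 732 , 936 , 1164
Δ³: 132 , 156 , 180 , 204 , 228
Δ⁴: 24 , 24 , 24 , 24
Constant fourth difference = 24, so extend:
228 + 24 = 252;  1164 + 252 = 1416;  4205 + 1416 = 5621;  11924 + 5621 = 17545
252 + 24 = 276;  1416 + 276 = 1692;  5621 + 1692 = 7313;  17545 + 7313 = 24858
276 + 24 = 300;  1692 + 300 = 1992;  7313 + 1992 = 9305;  24858 + 9305 = 34163

34163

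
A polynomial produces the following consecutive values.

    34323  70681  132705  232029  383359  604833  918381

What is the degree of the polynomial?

36358, 62024, 99324, 151330, 221474, 313548
25666, 37300, 52006, 70144, 92074
11634, 14706, 18138, 21930
3072, 3432, 3792
360, 360
The fifth differences are constant, so the polynomial has degree 5.

5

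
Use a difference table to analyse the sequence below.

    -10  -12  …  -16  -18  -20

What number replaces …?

Using the last 3 terms:
Δ: -2  -2
Constant first difference = -2.
Extend backward: -16 + 2 = -14

-14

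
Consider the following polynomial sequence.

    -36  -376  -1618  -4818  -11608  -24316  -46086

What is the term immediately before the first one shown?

D1: -340, -1242, -3200, -6790, -12708, -21770
D2: -902, -1958, -3590, -5918, -9062
D3: -1056, -1632, -2328, -3144
D4: -576, -696, -816
D5: -120, -120
The fifth differences are constant at -120.
Work back: -576 + 120 = -456;  -1056 + 456 = -600;  -902 + 600 = -302;  -340 + 302 = -38;  -36 + 38 = 2

2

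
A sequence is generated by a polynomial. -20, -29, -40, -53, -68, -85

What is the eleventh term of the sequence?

-200

D1: -9, -11, -13, -15, -17
D2: -2, -2, -2, -2
The second differences are constant (-2).
-17 − 2 = -19;  -85 − 19 = -104
-19 − 2 = -21;  -104 − 21 = -125
-21 − 2 = -23;  -125 − 23 = -148
-23 − 2 = -25;  -148 − 25 = -173
-25 − 2 = -27;  -173 − 27 = -200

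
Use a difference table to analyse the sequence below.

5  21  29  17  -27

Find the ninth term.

Δ: 16 , 8 , -12 , -44
Δ²: -8 , -20 , -32
Δ³: -12 , -12
Third differences constant at -12.
-32 − 12 = -44;  -44 − 44 = -88;  -27 − 88 = -115
-44 − 12 = -56;  -88 − 56 = -144;  -115 − 144 = -259
-56 − 12 = -68;  -144 − 68 = -212;  -259 − 212 = -471
-68 − 12 = -80;  -212 − 80 = -292;  -471 − 292 = -763

-763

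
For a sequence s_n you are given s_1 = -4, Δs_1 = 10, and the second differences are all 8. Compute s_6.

Build the table forward from the leading diagonal:
Δ²: 8  8  8  8  8  8
Δ: 10  18  26  34  42  50
s: -4  6  24  50  84  126

126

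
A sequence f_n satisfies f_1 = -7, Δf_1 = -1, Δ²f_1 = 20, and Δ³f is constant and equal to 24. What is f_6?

428

Build the table forward from the leading diagonal:
Third differences: 24  24  24  24  24  24
Second differences: 20  44  68  92  116  140
First differences: -1  19  63  131  223  339
f: -7  -8  11  74  205  428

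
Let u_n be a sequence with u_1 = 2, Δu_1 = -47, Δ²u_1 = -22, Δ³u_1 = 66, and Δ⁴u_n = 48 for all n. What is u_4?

Build the table forward from the leading diagonal:
Fourth differences: 48  48  48  48
Third differences: 66  114  162  210
Second differences: -22  44  158  320
First differences: -47  -69  -25  133
u: 2  -45  -114  -139

-139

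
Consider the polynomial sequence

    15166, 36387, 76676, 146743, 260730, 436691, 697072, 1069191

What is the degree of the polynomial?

5

21221, 40289, 70067, 113987, 175961, 260381, 372119
19068, 29778, 43920, 61974, 84420, 111738
10710, 14142, 18054, 22446, 27318
3432, 3912, 4392, 4872
480, 480, 480
The fifth differences are constant, so the polynomial has degree 5.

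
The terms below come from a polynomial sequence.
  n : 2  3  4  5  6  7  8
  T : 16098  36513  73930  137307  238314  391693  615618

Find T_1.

6079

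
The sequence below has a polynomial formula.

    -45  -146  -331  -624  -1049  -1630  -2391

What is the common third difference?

-24

Δ: -101, -185, -293, -425, -581, -761
Δ²: -84, -108, -132, -156, -180
Δ³: -24, -24, -24, -24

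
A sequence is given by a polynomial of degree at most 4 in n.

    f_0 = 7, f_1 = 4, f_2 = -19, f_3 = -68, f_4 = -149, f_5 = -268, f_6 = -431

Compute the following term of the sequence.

-644

D1: -3, -23, -49, -81, -119, -163
D2: -20, -26, -32, -38, -44
D3: -6, -6, -6, -6
The third differences are constant (-6).
-44 − 6 = -50;  -163 − 50 = -213;  -431 − 213 = -644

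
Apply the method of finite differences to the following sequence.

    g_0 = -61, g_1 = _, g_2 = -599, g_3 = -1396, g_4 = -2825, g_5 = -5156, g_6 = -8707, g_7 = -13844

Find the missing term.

-212

Using the last 6 terms:
D1: -797, -1429, -2331, -3551, -5137
D2: -632, -902, -1220, -1586
D3: -270, -318, -366
D4: -48, -48
Constant fourth difference = -48.
Extend backward: -270 + 48 = -222;  -632 + 222 = -410;  -797 + 410 = -387;  -599 + 387 = -212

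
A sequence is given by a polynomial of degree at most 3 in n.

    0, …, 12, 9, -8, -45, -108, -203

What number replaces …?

Using the last 6 terms:
First differences: -3  -17  -37  -63  -95
Second differences: -14  -20  -26  -32
Third differences: -6  -6  -6
Constant third difference = -6.
Extend backward: -14 + 6 = -8;  -3 + 8 = 5;  12 − 5 = 7

7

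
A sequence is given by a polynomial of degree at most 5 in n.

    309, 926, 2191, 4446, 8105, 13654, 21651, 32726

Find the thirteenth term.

First differences: 617 , 1265 , 2255 , 3659 , 5549 , 7997 , 11075
Second differences: 648 , 990 , 1404 , 1890 , 2448 , 3078
Third differences: 342 , 414 , 486 , 558 , 630
Fourth differences: 72 , 72 , 72 , 72
The fourth differences are constant (72).
630 + 72 = 702;  3078 + 702 = 3780;  11075 + 3780 = 14855;  32726 + 14855 = 47581
702 + 72 = 774;  3780 + 774 = 4554;  14855 + 4554 = 19409;  47581 + 19409 = 66990
774 + 72 = 846;  4554 + 846 = 5400;  19409 + 5400 = 24809;  66990 + 24809 = 91799
846 + 72 = 918;  5400 + 918 = 6318;  24809 + 6318 = 31127;  91799 + 31127 = 122926
918 + 72 = 990;  6318 + 990 = 7308;  31127 + 7308 = 38435;  122926 + 38435 = 161361

161361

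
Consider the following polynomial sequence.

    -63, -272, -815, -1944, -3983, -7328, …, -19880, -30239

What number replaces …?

-12447

Using the first 6 terms:
D1: -209  -543  -1129  -2039  -3345
D2: -334  -586  -910  -1306
D3: -252  -324  -396
D4: -72  -72
Constant fourth difference = -72.
Extend forward: -396 − 72 = -468;  -1306 − 468 = -1774;  -3345 − 1774 = -5119;  -7328 − 5119 = -12447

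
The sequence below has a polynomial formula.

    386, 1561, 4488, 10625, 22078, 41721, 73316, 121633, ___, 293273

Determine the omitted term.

Using the first 8 terms:
1175  2927  6137  11453  19643  31595  48317
1752  3210  5316  8190  11952  16722
1458  2106  2874  3762  4770
648  768  888  1008
120  120  120
Constant fifth difference = 120.
Extend forward: 1008 + 120 = 1128;  4770 + 1128 = 5898;  16722 + 5898 = 22620;  48317 + 22620 = 70937;  121633 + 70937 = 192570

192570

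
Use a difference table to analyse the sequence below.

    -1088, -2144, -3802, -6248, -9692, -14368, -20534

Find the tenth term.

D1: -1056  -1658  -2446  -3444  -4676  -6166
D2: -602  -788  -998  -1232  -1490
D3: -186  -210  -234  -258
D4: -24  -24  -24
Constant fourth difference = -24, so extend:
-258 − 24 = -282;  -1490 − 282 = -1772;  -6166 − 1772 = -7938;  -20534 − 7938 = -28472
-282 − 24 = -306;  -1772 − 306 = -2078;  -7938 − 2078 = -10016;  -28472 − 10016 = -38488
-306 − 24 = -330;  -2078 − 330 = -2408;  -10016 − 2408 = -12424;  -38488 − 12424 = -50912

-50912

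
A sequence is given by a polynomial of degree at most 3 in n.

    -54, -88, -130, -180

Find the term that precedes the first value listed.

-28

-34  -42  -50
-8  -8
The second differences are constant at -8.
Work back: -34 + 8 = -26;  -54 + 26 = -28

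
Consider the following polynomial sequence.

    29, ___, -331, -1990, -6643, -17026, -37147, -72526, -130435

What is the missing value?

38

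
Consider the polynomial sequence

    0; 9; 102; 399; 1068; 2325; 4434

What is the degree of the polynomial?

4

D1: 9, 93, 297, 669, 1257, 2109
D2: 84, 204, 372, 588, 852
D3: 120, 168, 216, 264
D4: 48, 48, 48
The fourth differences are constant, so the polynomial has degree 4.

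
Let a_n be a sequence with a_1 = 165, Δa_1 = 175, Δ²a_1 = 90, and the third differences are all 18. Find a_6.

2120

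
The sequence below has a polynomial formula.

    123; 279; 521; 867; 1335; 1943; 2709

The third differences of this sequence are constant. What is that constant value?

18

First differences: 156, 242, 346, 468, 608, 766
Second differences: 86, 104, 122, 140, 158
Third differences: 18, 18, 18, 18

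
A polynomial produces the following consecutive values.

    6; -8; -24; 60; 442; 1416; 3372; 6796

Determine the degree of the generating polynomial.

First differences: -14, -16, 84, 382, 974, 1956, 3424
Second differences: -2, 100, 298, 592, 982, 1468
Third differences: 102, 198, 294, 390, 486
Fourth differences: 96, 96, 96, 96
The fourth differences are constant, so the polynomial has degree 4.

4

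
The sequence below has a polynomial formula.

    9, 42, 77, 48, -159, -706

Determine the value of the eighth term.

33  35  -29  -207  -547
2  -64  -178  -340
-66  -114  -162
-48  -48
Fourth differences constant at -48.
-162 − 48 = -210;  -340 − 210 = -550;  -547 − 550 = -1097;  -706 − 1097 = -1803
-210 − 48 = -258;  -550 − 258 = -808;  -1097 − 808 = -1905;  -1803 − 1905 = -3708

-3708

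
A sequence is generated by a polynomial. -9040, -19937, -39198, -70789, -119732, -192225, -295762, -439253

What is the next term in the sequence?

-633144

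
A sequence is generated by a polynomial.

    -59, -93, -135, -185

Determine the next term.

D1: -34 , -42 , -50
D2: -8 , -8
The second differences are constant (-8).
-50 − 8 = -58;  -185 − 58 = -243

-243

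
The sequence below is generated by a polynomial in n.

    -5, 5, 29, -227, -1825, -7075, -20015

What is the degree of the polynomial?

5

10, 24, -256, -1598, -5250, -12940
14, -280, -1342, -3652, -7690
-294, -1062, -2310, -4038
-768, -1248, -1728
-480, -480
The fifth differences are constant, so the polynomial has degree 5.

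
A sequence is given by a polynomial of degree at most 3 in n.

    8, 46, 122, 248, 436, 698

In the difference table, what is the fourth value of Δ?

D1: 38, 76, 126, 188, 262
D2: 38, 50, 62, 74
D3: 12, 12, 12

188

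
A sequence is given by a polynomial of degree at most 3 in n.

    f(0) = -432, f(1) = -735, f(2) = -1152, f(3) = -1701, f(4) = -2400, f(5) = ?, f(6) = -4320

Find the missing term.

Using the first 5 terms:
Δ: -303  -417  -549  -699
Δ²: -114  -132  -150
Δ³: -18  -18
Constant third difference = -18.
Extend forward: -150 − 18 = -168;  -699 − 168 = -867;  -2400 − 867 = -3267

-3267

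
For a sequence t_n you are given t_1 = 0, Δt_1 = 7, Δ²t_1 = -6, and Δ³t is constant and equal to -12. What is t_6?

Build the table forward from the leading diagonal:
Third differences: -12, -12, -12, -12, -12, -12
Second differences: -6, -18, -30, -42, -54, -66
First differences: 7, 1, -17, -47, -89, -143
t: 0, 7, 8, -9, -56, -145

-145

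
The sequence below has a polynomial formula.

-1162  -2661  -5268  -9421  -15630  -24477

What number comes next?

Δ: -1499, -2607, -4153, -6209, -8847
Δ²: -1108, -1546, -2056, -2638
Δ³: -438, -510, -582
Δ⁴: -72, -72
Fourth differences constant at -72.
-582 − 72 = -654;  -2638 − 654 = -3292;  -8847 − 3292 = -12139;  -24477 − 12139 = -36616

-36616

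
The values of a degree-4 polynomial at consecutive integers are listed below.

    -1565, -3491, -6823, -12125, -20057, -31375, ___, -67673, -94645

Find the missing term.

Using the first 6 terms:
-1926  -3332  -5302  -7932  -11318
-1406  -1970  -2630  -3386
-564  -660  -756
-96  -96
Constant fourth difference = -96.
Extend forward: -756 − 96 = -852;  -3386 − 852 = -4238;  -11318 − 4238 = -15556;  -31375 − 15556 = -46931

-46931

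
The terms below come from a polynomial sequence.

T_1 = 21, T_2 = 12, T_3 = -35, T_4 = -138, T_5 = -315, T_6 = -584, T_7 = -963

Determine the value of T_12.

-5138

Δ: -9, -47, -103, -177, -269, -379
Δ²: -38, -56, -74, -92, -110
Δ³: -18, -18, -18, -18
Constant third difference = -18, so extend:
-110 − 18 = -128;  -379 − 128 = -507;  -963 − 507 = -1470
-128 − 18 = -146;  -507 − 146 = -653;  -1470 − 653 = -2123
-146 − 18 = -164;  -653 − 164 = -817;  -2123 − 817 = -2940
-164 − 18 = -182;  -817 − 182 = -999;  -2940 − 999 = -3939
-182 − 18 = -200;  -999 − 200 = -1199;  -3939 − 1199 = -5138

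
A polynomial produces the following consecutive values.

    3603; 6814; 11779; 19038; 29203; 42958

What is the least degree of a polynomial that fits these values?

Δ: 3211, 4965, 7259, 10165, 13755
Δ²: 1754, 2294, 2906, 3590
Δ³: 540, 612, 684
Δ⁴: 72, 72
The fourth differences are constant, so the polynomial has degree 4.

4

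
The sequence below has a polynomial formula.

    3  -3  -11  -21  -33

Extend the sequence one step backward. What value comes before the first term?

Δ: -6, -8, -10, -12
Δ²: -2, -2, -2
The second differences are constant at -2.
Work back: -6 + 2 = -4;  3 + 4 = 7

7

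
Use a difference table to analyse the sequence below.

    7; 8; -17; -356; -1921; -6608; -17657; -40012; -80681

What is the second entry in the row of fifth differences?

First differences: 1, -25, -339, -1565, -4687, -11049, -22355, -40669
Second differences: -26, -314, -1226, -3122, -6362, -11306, -18314
Third differences: -288, -912, -1896, -3240, -4944, -7008
Fourth differences: -624, -984, -1344, -1704, -2064
Fifth differences: -360, -360, -360, -360

-360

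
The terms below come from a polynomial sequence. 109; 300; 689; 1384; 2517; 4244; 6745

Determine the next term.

10224

191, 389, 695, 1133, 1727, 2501
198, 306, 438, 594, 774
108, 132, 156, 180
24, 24, 24
Fourth differences constant at 24.
180 + 24 = 204;  774 + 204 = 978;  2501 + 978 = 3479;  6745 + 3479 = 10224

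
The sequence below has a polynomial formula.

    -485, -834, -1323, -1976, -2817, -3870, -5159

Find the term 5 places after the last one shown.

-15984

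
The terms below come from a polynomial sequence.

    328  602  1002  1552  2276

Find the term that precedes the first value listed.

Δ: 274  400  550  724
Δ²: 126  150  174
Δ³: 24  24
The third differences are constant at 24.
Work back: 126 − 24 = 102;  274 − 102 = 172;  328 − 172 = 156

156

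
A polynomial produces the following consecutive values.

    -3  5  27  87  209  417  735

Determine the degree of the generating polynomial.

3

8, 22, 60, 122, 208, 318
14, 38, 62, 86, 110
24, 24, 24, 24
The third differences are constant, so the polynomial has degree 3.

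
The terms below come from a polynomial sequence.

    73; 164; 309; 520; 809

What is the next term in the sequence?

1188

Δ: 91 , 145 , 211 , 289
Δ²: 54 , 66 , 78
Δ³: 12 , 12
The third differences are constant (12).
78 + 12 = 90;  289 + 90 = 379;  809 + 379 = 1188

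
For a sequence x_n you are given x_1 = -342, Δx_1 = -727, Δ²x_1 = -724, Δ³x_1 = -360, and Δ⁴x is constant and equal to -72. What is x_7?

Build the table forward from the leading diagonal:
Fourth differences: -72  -72  -72  -72  -72  -72  -72
Third differences: -360  -432  -504  -576  -648  -720  -792
Second differences: -724  -1084  -1516  -2020  -2596  -3244  -3964
First differences: -727  -1451  -2535  -4051  -6071  -8667  -11911
x: -342  -1069  -2520  -5055  -9106  -15177  -23844

-23844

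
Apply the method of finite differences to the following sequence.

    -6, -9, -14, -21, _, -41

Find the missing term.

-30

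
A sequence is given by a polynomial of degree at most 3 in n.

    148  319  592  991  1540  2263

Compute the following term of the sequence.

3184

Δ: 171, 273, 399, 549, 723
Δ²: 102, 126, 150, 174
Δ³: 24, 24, 24
The third differences are constant (24).
174 + 24 = 198;  723 + 198 = 921;  2263 + 921 = 3184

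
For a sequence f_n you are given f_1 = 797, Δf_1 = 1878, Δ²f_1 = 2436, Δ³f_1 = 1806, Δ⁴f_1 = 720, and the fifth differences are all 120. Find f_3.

Build the table forward from the leading diagonal:
Δ⁵: 120, 120, 120
Δ⁴: 720, 840, 960
Δ³: 1806, 2526, 3366
Δ²: 2436, 4242, 6768
Δ: 1878, 4314, 8556
f: 797, 2675, 6989

6989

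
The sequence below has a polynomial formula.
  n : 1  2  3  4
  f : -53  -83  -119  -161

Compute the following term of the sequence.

-209

-30 , -36 , -42
-6 , -6
Constant second difference = -6, so extend:
-42 − 6 = -48;  -161 − 48 = -209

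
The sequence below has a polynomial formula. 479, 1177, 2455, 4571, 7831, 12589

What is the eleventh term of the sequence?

698, 1278, 2116, 3260, 4758
580, 838, 1144, 1498
258, 306, 354
48, 48
Fourth differences constant at 48.
354 + 48 = 402;  1498 + 402 = 1900;  4758 + 1900 = 6658;  12589 + 6658 = 19247
402 + 48 = 450;  1900 + 450 = 2350;  6658 + 2350 = 9008;  19247 + 9008 = 28255
450 + 48 = 498;  2350 + 498 = 2848;  9008 + 2848 = 11856;  28255 + 11856 = 40111
498 + 48 = 546;  2848 + 546 = 3394;  11856 + 3394 = 15250;  40111 + 15250 = 55361
546 + 48 = 594;  3394 + 594 = 3988;  15250 + 3988 = 19238;  55361 + 19238 = 74599

74599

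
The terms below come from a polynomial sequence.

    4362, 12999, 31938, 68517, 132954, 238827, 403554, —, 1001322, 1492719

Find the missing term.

648873

Using the first 7 terms:
8637  18939  36579  64437  105873  164727
10302  17640  27858  41436  58854
7338  10218  13578  17418
2880  3360  3840
480  480
Constant fifth difference = 480.
Extend forward: 3840 + 480 = 4320;  17418 + 4320 = 21738;  58854 + 21738 = 80592;  164727 + 80592 = 245319;  403554 + 245319 = 648873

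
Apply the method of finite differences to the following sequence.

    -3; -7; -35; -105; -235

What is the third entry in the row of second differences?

-60

Δ: -4, -28, -70, -130
Δ²: -24, -42, -60
Δ³: -18, -18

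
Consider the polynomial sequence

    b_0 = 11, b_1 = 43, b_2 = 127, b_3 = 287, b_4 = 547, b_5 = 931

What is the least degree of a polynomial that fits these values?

Δ: 32, 84, 160, 260, 384
Δ²: 52, 76, 100, 124
Δ³: 24, 24, 24
The third differences are constant, so the polynomial has degree 3.

3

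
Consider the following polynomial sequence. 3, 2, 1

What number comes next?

0

Δ: -1, -1
First differences constant at -1.
1 − 1 = 0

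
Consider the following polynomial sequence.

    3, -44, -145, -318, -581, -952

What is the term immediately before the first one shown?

14

First differences: -47, -101, -173, -263, -371
Second differences: -54, -72, -90, -108
Third differences: -18, -18, -18
The third differences are constant at -18.
Work back: -54 + 18 = -36;  -47 + 36 = -11;  3 + 11 = 14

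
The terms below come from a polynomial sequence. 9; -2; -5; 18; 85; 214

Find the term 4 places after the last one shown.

1710

Δ: -11  -3  23  67  129
Δ²: 8  26  44  62
Δ³: 18  18  18
Third differences constant at 18.
62 + 18 = 80;  129 + 80 = 209;  214 + 209 = 423
80 + 18 = 98;  209 + 98 = 307;  423 + 307 = 730
98 + 18 = 116;  307 + 116 = 423;  730 + 423 = 1153
116 + 18 = 134;  423 + 134 = 557;  1153 + 557 = 1710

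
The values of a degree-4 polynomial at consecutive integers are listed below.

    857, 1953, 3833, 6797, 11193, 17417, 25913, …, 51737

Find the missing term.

Using the first 7 terms:
D1: 1096, 1880, 2964, 4396, 6224, 8496
D2: 784, 1084, 1432, 1828, 2272
D3: 300, 348, 396, 444
D4: 48, 48, 48
Constant fourth difference = 48.
Extend forward: 444 + 48 = 492;  2272 + 492 = 2764;  8496 + 2764 = 11260;  25913 + 11260 = 37173

37173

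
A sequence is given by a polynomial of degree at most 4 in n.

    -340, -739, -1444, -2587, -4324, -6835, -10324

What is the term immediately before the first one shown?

First differences: -399  -705  -1143  -1737  -2511  -3489
Second differences: -306  -438  -594  -774  -978
Third differences: -132  -156  -180  -204
Fourth differences: -24  -24  -24
The fourth differences are constant at -24.
Work back: -132 + 24 = -108;  -306 + 108 = -198;  -399 + 198 = -201;  -340 + 201 = -139

-139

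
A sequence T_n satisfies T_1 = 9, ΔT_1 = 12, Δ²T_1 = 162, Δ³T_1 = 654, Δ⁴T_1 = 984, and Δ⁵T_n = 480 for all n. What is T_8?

70905

Build the table forward from the leading diagonal:
D5: 480, 480, 480, 480, 480, 480, 480, 480
D4: 984, 1464, 1944, 2424, 2904, 3384, 3864, 4344
D3: 654, 1638, 3102, 5046, 7470, 10374, 13758, 17622
D2: 162, 816, 2454, 5556, 10602, 18072, 28446, 42204
D1: 12, 174, 990, 3444, 9000, 19602, 37674, 66120
T: 9, 21, 195, 1185, 4629, 13629, 33231, 70905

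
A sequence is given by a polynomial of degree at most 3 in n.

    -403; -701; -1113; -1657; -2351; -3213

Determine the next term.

-4261

D1: -298, -412, -544, -694, -862
D2: -114, -132, -150, -168
D3: -18, -18, -18
Third differences constant at -18.
-168 − 18 = -186;  -862 − 186 = -1048;  -3213 − 1048 = -4261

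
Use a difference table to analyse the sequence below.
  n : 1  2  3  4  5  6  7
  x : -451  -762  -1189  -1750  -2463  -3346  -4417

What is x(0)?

Δ: -311, -427, -561, -713, -883, -1071
Δ²: -116, -134, -152, -170, -188
Δ³: -18, -18, -18, -18
The third differences are constant at -18.
Work back: -116 + 18 = -98;  -311 + 98 = -213;  -451 + 213 = -238

-238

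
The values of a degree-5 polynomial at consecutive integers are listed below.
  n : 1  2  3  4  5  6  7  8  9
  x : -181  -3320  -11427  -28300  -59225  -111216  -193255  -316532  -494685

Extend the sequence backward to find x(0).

540

First differences: -3139, -8107, -16873, -30925, -51991, -82039, -123277, -178153
Second differences: -4968, -8766, -14052, -21066, -30048, -41238, -54876
Third differences: -3798, -5286, -7014, -8982, -11190, -13638
Fourth differences: -1488, -1728, -1968, -2208, -2448
Fifth differences: -240, -240, -240, -240
The fifth differences are constant at -240.
Work back: -1488 + 240 = -1248;  -3798 + 1248 = -2550;  -4968 + 2550 = -2418;  -3139 + 2418 = -721;  -181 + 721 = 540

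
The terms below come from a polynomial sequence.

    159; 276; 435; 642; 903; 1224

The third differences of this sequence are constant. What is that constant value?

6

First differences: 117, 159, 207, 261, 321
Second differences: 42, 48, 54, 60
Third differences: 6, 6, 6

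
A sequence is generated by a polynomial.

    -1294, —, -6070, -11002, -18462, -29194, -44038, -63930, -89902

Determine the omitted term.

-3018

Using the last 7 terms:
Δ: -4932  -7460  -10732  -14844  -19892  -25972
Δ²: -2528  -3272  -4112  -5048  -6080
Δ³: -744  -840  -936  -1032
Δ⁴: -96  -96  -96
Constant fourth difference = -96.
Extend backward: -744 + 96 = -648;  -2528 + 648 = -1880;  -4932 + 1880 = -3052;  -6070 + 3052 = -3018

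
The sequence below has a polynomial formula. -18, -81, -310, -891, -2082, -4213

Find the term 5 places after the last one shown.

-63, -229, -581, -1191, -2131
-166, -352, -610, -940
-186, -258, -330
-72, -72
The fourth differences are constant (-72).
-330 − 72 = -402;  -940 − 402 = -1342;  -2131 − 1342 = -3473;  -4213 − 3473 = -7686
-402 − 72 = -474;  -1342 − 474 = -1816;  -3473 − 1816 = -5289;  -7686 − 5289 = -12975
-474 − 72 = -546;  -1816 − 546 = -2362;  -5289 − 2362 = -7651;  -12975 − 7651 = -20626
-546 − 72 = -618;  -2362 − 618 = -2980;  -7651 − 2980 = -10631;  -20626 − 10631 = -31257
-618 − 72 = -690;  -2980 − 690 = -3670;  -10631 − 3670 = -14301;  -31257 − 14301 = -45558

-45558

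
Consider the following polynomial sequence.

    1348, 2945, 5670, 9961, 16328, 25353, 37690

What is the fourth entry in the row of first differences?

6367

Δ: 1597, 2725, 4291, 6367, 9025, 12337
Δ²: 1128, 1566, 2076, 2658, 3312
Δ³: 438, 510, 582, 654
Δ⁴: 72, 72, 72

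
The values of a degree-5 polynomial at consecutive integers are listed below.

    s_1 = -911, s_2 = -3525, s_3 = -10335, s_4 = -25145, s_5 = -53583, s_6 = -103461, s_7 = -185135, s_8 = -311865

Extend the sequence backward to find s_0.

-153

-2614, -6810, -14810, -28438, -49878, -81674, -126730
-4196, -8000, -13628, -21440, -31796, -45056
-3804, -5628, -7812, -10356, -13260
-1824, -2184, -2544, -2904
-360, -360, -360
The fifth differences are constant at -360.
Work back: -1824 + 360 = -1464;  -3804 + 1464 = -2340;  -4196 + 2340 = -1856;  -2614 + 1856 = -758;  -911 + 758 = -153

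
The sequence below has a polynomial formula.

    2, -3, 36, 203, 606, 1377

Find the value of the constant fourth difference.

D1: -5, 39, 167, 403, 771
D2: 44, 128, 236, 368
D3: 84, 108, 132
D4: 24, 24

24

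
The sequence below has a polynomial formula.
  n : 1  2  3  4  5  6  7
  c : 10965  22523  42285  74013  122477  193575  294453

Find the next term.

Δ: 11558, 19762, 31728, 48464, 71098, 100878
Δ²: 8204, 11966, 16736, 22634, 29780
Δ³: 3762, 4770, 5898, 7146
Δ⁴: 1008, 1128, 1248
Δ⁵: 120, 120
Fifth differences constant at 120.
1248 + 120 = 1368;  7146 + 1368 = 8514;  29780 + 8514 = 38294;  100878 + 38294 = 139172;  294453 + 139172 = 433625

433625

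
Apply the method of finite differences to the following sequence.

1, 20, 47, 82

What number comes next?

125

Δ: 19  27  35
Δ²: 8  8
Second differences constant at 8.
35 + 8 = 43;  82 + 43 = 125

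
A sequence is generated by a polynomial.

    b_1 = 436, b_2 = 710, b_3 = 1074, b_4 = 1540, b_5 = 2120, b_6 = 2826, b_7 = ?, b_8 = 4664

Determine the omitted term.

Using the first 6 terms:
First differences: 274  364  466  580  706
Second differences: 90  102  114  126
Third differences: 12  12  12
Constant third difference = 12.
Extend forward: 126 + 12 = 138;  706 + 138 = 844;  2826 + 844 = 3670

3670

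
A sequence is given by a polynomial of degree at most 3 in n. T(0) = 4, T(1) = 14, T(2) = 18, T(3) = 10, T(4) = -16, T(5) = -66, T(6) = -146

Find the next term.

-262

10 , 4 , -8 , -26 , -50 , -80
-6 , -12 , -18 , -24 , -30
-6 , -6 , -6 , -6
The third differences are constant (-6).
-30 − 6 = -36;  -80 − 36 = -116;  -146 − 116 = -262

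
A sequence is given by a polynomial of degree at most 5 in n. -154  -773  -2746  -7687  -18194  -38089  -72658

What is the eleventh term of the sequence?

-528074

-619, -1973, -4941, -10507, -19895, -34569
-1354, -2968, -5566, -9388, -14674
-1614, -2598, -3822, -5286
-984, -1224, -1464
-240, -240
The fifth differences are constant (-240).
-1464 − 240 = -1704;  -5286 − 1704 = -6990;  -14674 − 6990 = -21664;  -34569 − 21664 = -56233;  -72658 − 56233 = -128891
-1704 − 240 = -1944;  -6990 − 1944 = -8934;  -21664 − 8934 = -30598;  -56233 − 30598 = -86831;  -128891 − 86831 = -215722
-1944 − 240 = -2184;  -8934 − 2184 = -11118;  -30598 − 11118 = -41716;  -86831 − 41716 = -128547;  -215722 − 128547 = -344269
-2184 − 240 = -2424;  -11118 − 2424 = -13542;  -41716 − 13542 = -55258;  -128547 − 55258 = -183805;  -344269 − 183805 = -528074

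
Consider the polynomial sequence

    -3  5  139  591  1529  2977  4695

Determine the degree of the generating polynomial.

5

8, 134, 452, 938, 1448, 1718
126, 318, 486, 510, 270
192, 168, 24, -240
-24, -144, -264
-120, -120
The fifth differences are constant, so the polynomial has degree 5.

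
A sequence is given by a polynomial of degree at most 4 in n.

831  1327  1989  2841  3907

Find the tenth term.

First differences: 496, 662, 852, 1066
Second differences: 166, 190, 214
Third differences: 24, 24
The third differences are constant (24).
214 + 24 = 238;  1066 + 238 = 1304;  3907 + 1304 = 5211
238 + 24 = 262;  1304 + 262 = 1566;  5211 + 1566 = 6777
262 + 24 = 286;  1566 + 286 = 1852;  6777 + 1852 = 8629
286 + 24 = 310;  1852 + 310 = 2162;  8629 + 2162 = 10791
310 + 24 = 334;  2162 + 334 = 2496;  10791 + 2496 = 13287

13287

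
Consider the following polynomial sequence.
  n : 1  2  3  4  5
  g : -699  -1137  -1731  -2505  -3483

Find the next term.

-4689

D1: -438, -594, -774, -978
D2: -156, -180, -204
D3: -24, -24
The third differences are constant (-24).
-204 − 24 = -228;  -978 − 228 = -1206;  -3483 − 1206 = -4689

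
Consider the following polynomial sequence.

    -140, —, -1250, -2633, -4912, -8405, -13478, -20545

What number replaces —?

-493

Using the last 6 terms:
D1: -1383, -2279, -3493, -5073, -7067
D2: -896, -1214, -1580, -1994
D3: -318, -366, -414
D4: -48, -48
Constant fourth difference = -48.
Extend backward: -318 + 48 = -270;  -896 + 270 = -626;  -1383 + 626 = -757;  -1250 + 757 = -493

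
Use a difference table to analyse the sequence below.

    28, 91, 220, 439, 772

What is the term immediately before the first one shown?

7

63  129  219  333
66  90  114
24  24
The third differences are constant at 24.
Work back: 66 − 24 = 42;  63 − 42 = 21;  28 − 21 = 7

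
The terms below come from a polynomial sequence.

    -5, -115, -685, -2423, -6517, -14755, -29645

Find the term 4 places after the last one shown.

-237805

First differences: -110 , -570 , -1738 , -4094 , -8238 , -14890
Second differences: -460 , -1168 , -2356 , -4144 , -6652
Third differences: -708 , -1188 , -1788 , -2508
Fourth differences: -480 , -600 , -720
Fifth differences: -120 , -120
The fifth differences are constant (-120).
-720 − 120 = -840;  -2508 − 840 = -3348;  -6652 − 3348 = -10000;  -14890 − 10000 = -24890;  -29645 − 24890 = -54535
-840 − 120 = -960;  -3348 − 960 = -4308;  -10000 − 4308 = -14308;  -24890 − 14308 = -39198;  -54535 − 39198 = -93733
-960 − 120 = -1080;  -4308 − 1080 = -5388;  -14308 − 5388 = -19696;  -39198 − 19696 = -58894;  -93733 − 58894 = -152627
-1080 − 120 = -1200;  -5388 − 1200 = -6588;  -19696 − 6588 = -26284;  -58894 − 26284 = -85178;  -152627 − 85178 = -237805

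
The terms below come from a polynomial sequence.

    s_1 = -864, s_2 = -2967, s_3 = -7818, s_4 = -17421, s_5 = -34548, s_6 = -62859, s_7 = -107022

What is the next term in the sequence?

D1: -2103 , -4851 , -9603 , -17127 , -28311 , -44163
D2: -2748 , -4752 , -7524 , -11184 , -15852
D3: -2004 , -2772 , -3660 , -4668
D4: -768 , -888 , -1008
D5: -120 , -120
Fifth differences constant at -120.
-1008 − 120 = -1128;  -4668 − 1128 = -5796;  -15852 − 5796 = -21648;  -44163 − 21648 = -65811;  -107022 − 65811 = -172833

-172833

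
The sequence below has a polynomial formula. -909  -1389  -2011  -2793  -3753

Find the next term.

-480  -622  -782  -960
-142  -160  -178
-18  -18
Constant third difference = -18, so extend:
-178 − 18 = -196;  -960 − 196 = -1156;  -3753 − 1156 = -4909

-4909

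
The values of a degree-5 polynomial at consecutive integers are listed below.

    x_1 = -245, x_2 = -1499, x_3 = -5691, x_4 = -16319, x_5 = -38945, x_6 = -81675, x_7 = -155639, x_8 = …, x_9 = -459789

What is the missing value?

-275471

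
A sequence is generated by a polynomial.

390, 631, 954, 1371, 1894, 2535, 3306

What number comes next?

First differences: 241, 323, 417, 523, 641, 771
Second differences: 82, 94, 106, 118, 130
Third differences: 12, 12, 12, 12
Constant third difference = 12, so extend:
130 + 12 = 142;  771 + 142 = 913;  3306 + 913 = 4219

4219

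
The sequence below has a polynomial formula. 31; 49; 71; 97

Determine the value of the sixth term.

161

Δ: 18, 22, 26
Δ²: 4, 4
The second differences are constant (4).
26 + 4 = 30;  97 + 30 = 127
30 + 4 = 34;  127 + 34 = 161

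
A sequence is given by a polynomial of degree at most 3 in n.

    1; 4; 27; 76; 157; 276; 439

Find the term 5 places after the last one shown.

3 , 23 , 49 , 81 , 119 , 163
20 , 26 , 32 , 38 , 44
6 , 6 , 6 , 6
Third differences constant at 6.
44 + 6 = 50;  163 + 50 = 213;  439 + 213 = 652
50 + 6 = 56;  213 + 56 = 269;  652 + 269 = 921
56 + 6 = 62;  269 + 62 = 331;  921 + 331 = 1252
62 + 6 = 68;  331 + 68 = 399;  1252 + 399 = 1651
68 + 6 = 74;  399 + 74 = 473;  1651 + 473 = 2124

2124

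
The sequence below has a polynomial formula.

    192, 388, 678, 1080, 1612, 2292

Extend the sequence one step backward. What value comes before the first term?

196, 290, 402, 532, 680
94, 112, 130, 148
18, 18, 18
The third differences are constant at 18.
Work back: 94 − 18 = 76;  196 − 76 = 120;  192 − 120 = 72

72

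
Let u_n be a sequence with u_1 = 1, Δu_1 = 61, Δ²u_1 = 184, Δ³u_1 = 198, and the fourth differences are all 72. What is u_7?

Build the table forward from the leading diagonal:
Fourth differences: 72, 72, 72, 72, 72, 72, 72
Third differences: 198, 270, 342, 414, 486, 558, 630
Second differences: 184, 382, 652, 994, 1408, 1894, 2452
First differences: 61, 245, 627, 1279, 2273, 3681, 5575
u: 1, 62, 307, 934, 2213, 4486, 8167

8167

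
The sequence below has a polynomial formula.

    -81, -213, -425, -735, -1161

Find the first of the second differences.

-80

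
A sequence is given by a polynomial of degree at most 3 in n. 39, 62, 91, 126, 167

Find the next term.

Δ: 23, 29, 35, 41
Δ²: 6, 6, 6
Constant second difference = 6, so extend:
41 + 6 = 47;  167 + 47 = 214

214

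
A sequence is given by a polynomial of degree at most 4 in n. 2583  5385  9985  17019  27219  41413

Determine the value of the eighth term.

85575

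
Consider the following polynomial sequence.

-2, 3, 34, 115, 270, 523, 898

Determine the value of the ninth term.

D1: 5, 31, 81, 155, 253, 375
D2: 26, 50, 74, 98, 122
D3: 24, 24, 24, 24
Third differences constant at 24.
122 + 24 = 146;  375 + 146 = 521;  898 + 521 = 1419
146 + 24 = 170;  521 + 170 = 691;  1419 + 691 = 2110

2110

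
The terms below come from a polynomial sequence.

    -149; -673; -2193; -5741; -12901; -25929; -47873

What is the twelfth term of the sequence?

-468573

D1: -524 , -1520 , -3548 , -7160 , -13028 , -21944
D2: -996 , -2028 , -3612 , -5868 , -8916
D3: -1032 , -1584 , -2256 , -3048
D4: -552 , -672 , -792
D5: -120 , -120
The fifth differences are constant (-120).
-792 − 120 = -912;  -3048 − 912 = -3960;  -8916 − 3960 = -12876;  -21944 − 12876 = -34820;  -47873 − 34820 = -82693
-912 − 120 = -1032;  -3960 − 1032 = -4992;  -12876 − 4992 = -17868;  -34820 − 17868 = -52688;  -82693 − 52688 = -135381
-1032 − 120 = -1152;  -4992 − 1152 = -6144;  -17868 − 6144 = -24012;  -52688 − 24012 = -76700;  -135381 − 76700 = -212081
-1152 − 120 = -1272;  -6144 − 1272 = -7416;  -24012 − 7416 = -31428;  -76700 − 31428 = -108128;  -212081 − 108128 = -320209
-1272 − 120 = -1392;  -7416 − 1392 = -8808;  -31428 − 8808 = -40236;  -108128 − 40236 = -148364;  -320209 − 148364 = -468573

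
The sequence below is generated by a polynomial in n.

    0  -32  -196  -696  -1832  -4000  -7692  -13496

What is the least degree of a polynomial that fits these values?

4

D1: -32, -164, -500, -1136, -2168, -3692, -5804
D2: -132, -336, -636, -1032, -1524, -2112
D3: -204, -300, -396, -492, -588
D4: -96, -96, -96, -96
The fourth differences are constant, so the polynomial has degree 4.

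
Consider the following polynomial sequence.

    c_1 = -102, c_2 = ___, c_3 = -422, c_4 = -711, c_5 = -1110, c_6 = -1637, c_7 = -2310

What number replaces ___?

Using the last 5 terms:
D1: -289, -399, -527, -673
D2: -110, -128, -146
D3: -18, -18
Constant third difference = -18.
Extend backward: -110 + 18 = -92;  -289 + 92 = -197;  -422 + 197 = -225

-225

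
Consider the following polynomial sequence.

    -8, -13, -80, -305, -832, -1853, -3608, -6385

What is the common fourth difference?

D1: -5, -67, -225, -527, -1021, -1755, -2777
D2: -62, -158, -302, -494, -734, -1022
D3: -96, -144, -192, -240, -288
D4: -48, -48, -48, -48

-48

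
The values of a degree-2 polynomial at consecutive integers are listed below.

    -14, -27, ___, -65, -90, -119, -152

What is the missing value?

-44

Using the last 4 terms:
D1: -25, -29, -33
D2: -4, -4
Constant second difference = -4.
Extend backward: -25 + 4 = -21;  -65 + 21 = -44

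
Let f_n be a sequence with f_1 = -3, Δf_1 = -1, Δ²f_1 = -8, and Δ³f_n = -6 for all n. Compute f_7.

Build the table forward from the leading diagonal:
Third differences: -6, -6, -6, -6, -6, -6, -6
Second differences: -8, -14, -20, -26, -32, -38, -44
First differences: -1, -9, -23, -43, -69, -101, -139
f: -3, -4, -13, -36, -79, -148, -249

-249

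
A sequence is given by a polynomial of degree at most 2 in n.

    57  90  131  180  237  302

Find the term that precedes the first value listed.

D1: 33, 41, 49, 57, 65
D2: 8, 8, 8, 8
The second differences are constant at 8.
Work back: 33 − 8 = 25;  57 − 25 = 32

32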